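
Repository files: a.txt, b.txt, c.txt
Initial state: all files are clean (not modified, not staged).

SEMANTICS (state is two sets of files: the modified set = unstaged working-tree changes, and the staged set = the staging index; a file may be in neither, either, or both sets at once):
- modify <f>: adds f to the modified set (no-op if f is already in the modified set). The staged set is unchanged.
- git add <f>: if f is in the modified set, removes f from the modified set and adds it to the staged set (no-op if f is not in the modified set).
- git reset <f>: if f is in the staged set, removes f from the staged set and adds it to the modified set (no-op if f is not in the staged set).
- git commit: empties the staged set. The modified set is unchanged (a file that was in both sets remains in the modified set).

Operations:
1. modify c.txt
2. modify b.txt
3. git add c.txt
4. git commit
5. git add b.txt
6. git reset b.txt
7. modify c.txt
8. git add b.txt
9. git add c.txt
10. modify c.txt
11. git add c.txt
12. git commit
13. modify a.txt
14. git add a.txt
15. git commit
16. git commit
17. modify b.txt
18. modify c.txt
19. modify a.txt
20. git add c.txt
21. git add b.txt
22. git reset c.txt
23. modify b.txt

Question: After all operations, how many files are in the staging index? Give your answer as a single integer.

After op 1 (modify c.txt): modified={c.txt} staged={none}
After op 2 (modify b.txt): modified={b.txt, c.txt} staged={none}
After op 3 (git add c.txt): modified={b.txt} staged={c.txt}
After op 4 (git commit): modified={b.txt} staged={none}
After op 5 (git add b.txt): modified={none} staged={b.txt}
After op 6 (git reset b.txt): modified={b.txt} staged={none}
After op 7 (modify c.txt): modified={b.txt, c.txt} staged={none}
After op 8 (git add b.txt): modified={c.txt} staged={b.txt}
After op 9 (git add c.txt): modified={none} staged={b.txt, c.txt}
After op 10 (modify c.txt): modified={c.txt} staged={b.txt, c.txt}
After op 11 (git add c.txt): modified={none} staged={b.txt, c.txt}
After op 12 (git commit): modified={none} staged={none}
After op 13 (modify a.txt): modified={a.txt} staged={none}
After op 14 (git add a.txt): modified={none} staged={a.txt}
After op 15 (git commit): modified={none} staged={none}
After op 16 (git commit): modified={none} staged={none}
After op 17 (modify b.txt): modified={b.txt} staged={none}
After op 18 (modify c.txt): modified={b.txt, c.txt} staged={none}
After op 19 (modify a.txt): modified={a.txt, b.txt, c.txt} staged={none}
After op 20 (git add c.txt): modified={a.txt, b.txt} staged={c.txt}
After op 21 (git add b.txt): modified={a.txt} staged={b.txt, c.txt}
After op 22 (git reset c.txt): modified={a.txt, c.txt} staged={b.txt}
After op 23 (modify b.txt): modified={a.txt, b.txt, c.txt} staged={b.txt}
Final staged set: {b.txt} -> count=1

Answer: 1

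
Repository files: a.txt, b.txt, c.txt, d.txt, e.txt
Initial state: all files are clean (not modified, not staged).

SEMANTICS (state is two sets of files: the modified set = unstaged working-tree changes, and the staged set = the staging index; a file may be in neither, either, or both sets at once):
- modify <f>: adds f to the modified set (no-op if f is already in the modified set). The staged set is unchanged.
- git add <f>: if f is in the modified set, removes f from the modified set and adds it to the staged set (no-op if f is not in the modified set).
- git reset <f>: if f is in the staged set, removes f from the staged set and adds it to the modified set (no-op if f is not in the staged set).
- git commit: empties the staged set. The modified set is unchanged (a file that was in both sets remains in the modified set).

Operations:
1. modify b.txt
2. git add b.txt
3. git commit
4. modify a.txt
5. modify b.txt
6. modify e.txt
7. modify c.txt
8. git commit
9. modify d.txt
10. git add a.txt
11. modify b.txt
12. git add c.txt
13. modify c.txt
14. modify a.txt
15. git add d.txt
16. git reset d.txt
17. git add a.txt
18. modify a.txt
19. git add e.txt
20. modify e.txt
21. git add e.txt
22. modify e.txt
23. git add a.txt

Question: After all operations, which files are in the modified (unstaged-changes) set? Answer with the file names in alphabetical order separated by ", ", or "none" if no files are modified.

Answer: b.txt, c.txt, d.txt, e.txt

Derivation:
After op 1 (modify b.txt): modified={b.txt} staged={none}
After op 2 (git add b.txt): modified={none} staged={b.txt}
After op 3 (git commit): modified={none} staged={none}
After op 4 (modify a.txt): modified={a.txt} staged={none}
After op 5 (modify b.txt): modified={a.txt, b.txt} staged={none}
After op 6 (modify e.txt): modified={a.txt, b.txt, e.txt} staged={none}
After op 7 (modify c.txt): modified={a.txt, b.txt, c.txt, e.txt} staged={none}
After op 8 (git commit): modified={a.txt, b.txt, c.txt, e.txt} staged={none}
After op 9 (modify d.txt): modified={a.txt, b.txt, c.txt, d.txt, e.txt} staged={none}
After op 10 (git add a.txt): modified={b.txt, c.txt, d.txt, e.txt} staged={a.txt}
After op 11 (modify b.txt): modified={b.txt, c.txt, d.txt, e.txt} staged={a.txt}
After op 12 (git add c.txt): modified={b.txt, d.txt, e.txt} staged={a.txt, c.txt}
After op 13 (modify c.txt): modified={b.txt, c.txt, d.txt, e.txt} staged={a.txt, c.txt}
After op 14 (modify a.txt): modified={a.txt, b.txt, c.txt, d.txt, e.txt} staged={a.txt, c.txt}
After op 15 (git add d.txt): modified={a.txt, b.txt, c.txt, e.txt} staged={a.txt, c.txt, d.txt}
After op 16 (git reset d.txt): modified={a.txt, b.txt, c.txt, d.txt, e.txt} staged={a.txt, c.txt}
After op 17 (git add a.txt): modified={b.txt, c.txt, d.txt, e.txt} staged={a.txt, c.txt}
After op 18 (modify a.txt): modified={a.txt, b.txt, c.txt, d.txt, e.txt} staged={a.txt, c.txt}
After op 19 (git add e.txt): modified={a.txt, b.txt, c.txt, d.txt} staged={a.txt, c.txt, e.txt}
After op 20 (modify e.txt): modified={a.txt, b.txt, c.txt, d.txt, e.txt} staged={a.txt, c.txt, e.txt}
After op 21 (git add e.txt): modified={a.txt, b.txt, c.txt, d.txt} staged={a.txt, c.txt, e.txt}
After op 22 (modify e.txt): modified={a.txt, b.txt, c.txt, d.txt, e.txt} staged={a.txt, c.txt, e.txt}
After op 23 (git add a.txt): modified={b.txt, c.txt, d.txt, e.txt} staged={a.txt, c.txt, e.txt}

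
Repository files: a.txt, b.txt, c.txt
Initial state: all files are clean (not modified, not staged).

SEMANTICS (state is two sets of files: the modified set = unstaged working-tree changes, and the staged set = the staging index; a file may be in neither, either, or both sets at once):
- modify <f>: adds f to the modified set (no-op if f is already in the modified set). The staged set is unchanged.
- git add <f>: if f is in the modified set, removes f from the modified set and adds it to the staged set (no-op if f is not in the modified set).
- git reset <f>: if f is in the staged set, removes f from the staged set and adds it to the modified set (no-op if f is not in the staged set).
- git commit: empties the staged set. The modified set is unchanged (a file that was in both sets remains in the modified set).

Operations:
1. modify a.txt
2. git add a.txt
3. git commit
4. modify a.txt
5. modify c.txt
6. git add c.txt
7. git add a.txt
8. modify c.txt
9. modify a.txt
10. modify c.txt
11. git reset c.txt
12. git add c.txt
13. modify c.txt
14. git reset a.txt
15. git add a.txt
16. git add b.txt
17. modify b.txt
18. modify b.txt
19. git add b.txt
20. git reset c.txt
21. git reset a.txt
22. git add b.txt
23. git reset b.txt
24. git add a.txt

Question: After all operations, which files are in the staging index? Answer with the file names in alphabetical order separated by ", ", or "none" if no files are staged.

After op 1 (modify a.txt): modified={a.txt} staged={none}
After op 2 (git add a.txt): modified={none} staged={a.txt}
After op 3 (git commit): modified={none} staged={none}
After op 4 (modify a.txt): modified={a.txt} staged={none}
After op 5 (modify c.txt): modified={a.txt, c.txt} staged={none}
After op 6 (git add c.txt): modified={a.txt} staged={c.txt}
After op 7 (git add a.txt): modified={none} staged={a.txt, c.txt}
After op 8 (modify c.txt): modified={c.txt} staged={a.txt, c.txt}
After op 9 (modify a.txt): modified={a.txt, c.txt} staged={a.txt, c.txt}
After op 10 (modify c.txt): modified={a.txt, c.txt} staged={a.txt, c.txt}
After op 11 (git reset c.txt): modified={a.txt, c.txt} staged={a.txt}
After op 12 (git add c.txt): modified={a.txt} staged={a.txt, c.txt}
After op 13 (modify c.txt): modified={a.txt, c.txt} staged={a.txt, c.txt}
After op 14 (git reset a.txt): modified={a.txt, c.txt} staged={c.txt}
After op 15 (git add a.txt): modified={c.txt} staged={a.txt, c.txt}
After op 16 (git add b.txt): modified={c.txt} staged={a.txt, c.txt}
After op 17 (modify b.txt): modified={b.txt, c.txt} staged={a.txt, c.txt}
After op 18 (modify b.txt): modified={b.txt, c.txt} staged={a.txt, c.txt}
After op 19 (git add b.txt): modified={c.txt} staged={a.txt, b.txt, c.txt}
After op 20 (git reset c.txt): modified={c.txt} staged={a.txt, b.txt}
After op 21 (git reset a.txt): modified={a.txt, c.txt} staged={b.txt}
After op 22 (git add b.txt): modified={a.txt, c.txt} staged={b.txt}
After op 23 (git reset b.txt): modified={a.txt, b.txt, c.txt} staged={none}
After op 24 (git add a.txt): modified={b.txt, c.txt} staged={a.txt}

Answer: a.txt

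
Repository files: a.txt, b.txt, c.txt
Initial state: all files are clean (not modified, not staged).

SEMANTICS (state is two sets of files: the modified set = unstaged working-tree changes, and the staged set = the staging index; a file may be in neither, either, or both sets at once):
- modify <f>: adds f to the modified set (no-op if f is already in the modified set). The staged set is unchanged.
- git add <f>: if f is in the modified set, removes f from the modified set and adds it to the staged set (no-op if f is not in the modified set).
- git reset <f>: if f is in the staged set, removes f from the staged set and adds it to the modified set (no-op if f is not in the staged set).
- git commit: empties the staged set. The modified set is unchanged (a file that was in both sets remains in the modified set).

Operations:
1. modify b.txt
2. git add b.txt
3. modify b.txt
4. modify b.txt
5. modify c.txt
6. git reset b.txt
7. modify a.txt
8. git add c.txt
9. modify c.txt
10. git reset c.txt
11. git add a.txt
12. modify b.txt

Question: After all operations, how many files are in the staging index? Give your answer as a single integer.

After op 1 (modify b.txt): modified={b.txt} staged={none}
After op 2 (git add b.txt): modified={none} staged={b.txt}
After op 3 (modify b.txt): modified={b.txt} staged={b.txt}
After op 4 (modify b.txt): modified={b.txt} staged={b.txt}
After op 5 (modify c.txt): modified={b.txt, c.txt} staged={b.txt}
After op 6 (git reset b.txt): modified={b.txt, c.txt} staged={none}
After op 7 (modify a.txt): modified={a.txt, b.txt, c.txt} staged={none}
After op 8 (git add c.txt): modified={a.txt, b.txt} staged={c.txt}
After op 9 (modify c.txt): modified={a.txt, b.txt, c.txt} staged={c.txt}
After op 10 (git reset c.txt): modified={a.txt, b.txt, c.txt} staged={none}
After op 11 (git add a.txt): modified={b.txt, c.txt} staged={a.txt}
After op 12 (modify b.txt): modified={b.txt, c.txt} staged={a.txt}
Final staged set: {a.txt} -> count=1

Answer: 1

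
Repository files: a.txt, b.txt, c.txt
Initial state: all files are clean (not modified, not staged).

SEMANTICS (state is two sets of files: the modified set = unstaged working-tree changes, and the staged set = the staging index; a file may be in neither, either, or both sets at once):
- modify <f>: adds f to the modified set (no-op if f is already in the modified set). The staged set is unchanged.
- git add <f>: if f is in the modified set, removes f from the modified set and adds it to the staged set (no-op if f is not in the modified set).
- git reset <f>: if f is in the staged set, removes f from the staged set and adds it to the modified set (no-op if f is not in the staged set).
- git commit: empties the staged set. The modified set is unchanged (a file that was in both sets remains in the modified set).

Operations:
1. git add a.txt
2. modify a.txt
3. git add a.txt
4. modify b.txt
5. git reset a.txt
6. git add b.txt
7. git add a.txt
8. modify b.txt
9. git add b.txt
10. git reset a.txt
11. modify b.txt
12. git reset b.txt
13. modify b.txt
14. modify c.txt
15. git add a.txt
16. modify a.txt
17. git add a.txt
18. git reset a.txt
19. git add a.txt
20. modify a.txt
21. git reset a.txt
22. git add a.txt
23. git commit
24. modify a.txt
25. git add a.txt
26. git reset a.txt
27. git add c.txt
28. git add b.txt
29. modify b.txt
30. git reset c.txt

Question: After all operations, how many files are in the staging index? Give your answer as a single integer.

After op 1 (git add a.txt): modified={none} staged={none}
After op 2 (modify a.txt): modified={a.txt} staged={none}
After op 3 (git add a.txt): modified={none} staged={a.txt}
After op 4 (modify b.txt): modified={b.txt} staged={a.txt}
After op 5 (git reset a.txt): modified={a.txt, b.txt} staged={none}
After op 6 (git add b.txt): modified={a.txt} staged={b.txt}
After op 7 (git add a.txt): modified={none} staged={a.txt, b.txt}
After op 8 (modify b.txt): modified={b.txt} staged={a.txt, b.txt}
After op 9 (git add b.txt): modified={none} staged={a.txt, b.txt}
After op 10 (git reset a.txt): modified={a.txt} staged={b.txt}
After op 11 (modify b.txt): modified={a.txt, b.txt} staged={b.txt}
After op 12 (git reset b.txt): modified={a.txt, b.txt} staged={none}
After op 13 (modify b.txt): modified={a.txt, b.txt} staged={none}
After op 14 (modify c.txt): modified={a.txt, b.txt, c.txt} staged={none}
After op 15 (git add a.txt): modified={b.txt, c.txt} staged={a.txt}
After op 16 (modify a.txt): modified={a.txt, b.txt, c.txt} staged={a.txt}
After op 17 (git add a.txt): modified={b.txt, c.txt} staged={a.txt}
After op 18 (git reset a.txt): modified={a.txt, b.txt, c.txt} staged={none}
After op 19 (git add a.txt): modified={b.txt, c.txt} staged={a.txt}
After op 20 (modify a.txt): modified={a.txt, b.txt, c.txt} staged={a.txt}
After op 21 (git reset a.txt): modified={a.txt, b.txt, c.txt} staged={none}
After op 22 (git add a.txt): modified={b.txt, c.txt} staged={a.txt}
After op 23 (git commit): modified={b.txt, c.txt} staged={none}
After op 24 (modify a.txt): modified={a.txt, b.txt, c.txt} staged={none}
After op 25 (git add a.txt): modified={b.txt, c.txt} staged={a.txt}
After op 26 (git reset a.txt): modified={a.txt, b.txt, c.txt} staged={none}
After op 27 (git add c.txt): modified={a.txt, b.txt} staged={c.txt}
After op 28 (git add b.txt): modified={a.txt} staged={b.txt, c.txt}
After op 29 (modify b.txt): modified={a.txt, b.txt} staged={b.txt, c.txt}
After op 30 (git reset c.txt): modified={a.txt, b.txt, c.txt} staged={b.txt}
Final staged set: {b.txt} -> count=1

Answer: 1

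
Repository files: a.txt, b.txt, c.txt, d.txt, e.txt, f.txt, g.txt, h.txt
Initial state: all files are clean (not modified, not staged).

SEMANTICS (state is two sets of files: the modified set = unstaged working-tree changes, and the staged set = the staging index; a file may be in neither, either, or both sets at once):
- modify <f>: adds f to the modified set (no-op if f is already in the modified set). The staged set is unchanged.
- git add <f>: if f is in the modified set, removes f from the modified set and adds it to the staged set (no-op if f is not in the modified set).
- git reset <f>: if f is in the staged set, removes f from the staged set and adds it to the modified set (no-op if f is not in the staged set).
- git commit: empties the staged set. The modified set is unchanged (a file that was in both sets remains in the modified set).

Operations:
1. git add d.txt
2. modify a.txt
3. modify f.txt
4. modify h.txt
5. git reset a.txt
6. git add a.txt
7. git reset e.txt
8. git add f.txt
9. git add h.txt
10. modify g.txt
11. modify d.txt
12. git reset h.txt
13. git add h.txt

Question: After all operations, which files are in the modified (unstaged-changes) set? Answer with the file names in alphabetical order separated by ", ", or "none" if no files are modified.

After op 1 (git add d.txt): modified={none} staged={none}
After op 2 (modify a.txt): modified={a.txt} staged={none}
After op 3 (modify f.txt): modified={a.txt, f.txt} staged={none}
After op 4 (modify h.txt): modified={a.txt, f.txt, h.txt} staged={none}
After op 5 (git reset a.txt): modified={a.txt, f.txt, h.txt} staged={none}
After op 6 (git add a.txt): modified={f.txt, h.txt} staged={a.txt}
After op 7 (git reset e.txt): modified={f.txt, h.txt} staged={a.txt}
After op 8 (git add f.txt): modified={h.txt} staged={a.txt, f.txt}
After op 9 (git add h.txt): modified={none} staged={a.txt, f.txt, h.txt}
After op 10 (modify g.txt): modified={g.txt} staged={a.txt, f.txt, h.txt}
After op 11 (modify d.txt): modified={d.txt, g.txt} staged={a.txt, f.txt, h.txt}
After op 12 (git reset h.txt): modified={d.txt, g.txt, h.txt} staged={a.txt, f.txt}
After op 13 (git add h.txt): modified={d.txt, g.txt} staged={a.txt, f.txt, h.txt}

Answer: d.txt, g.txt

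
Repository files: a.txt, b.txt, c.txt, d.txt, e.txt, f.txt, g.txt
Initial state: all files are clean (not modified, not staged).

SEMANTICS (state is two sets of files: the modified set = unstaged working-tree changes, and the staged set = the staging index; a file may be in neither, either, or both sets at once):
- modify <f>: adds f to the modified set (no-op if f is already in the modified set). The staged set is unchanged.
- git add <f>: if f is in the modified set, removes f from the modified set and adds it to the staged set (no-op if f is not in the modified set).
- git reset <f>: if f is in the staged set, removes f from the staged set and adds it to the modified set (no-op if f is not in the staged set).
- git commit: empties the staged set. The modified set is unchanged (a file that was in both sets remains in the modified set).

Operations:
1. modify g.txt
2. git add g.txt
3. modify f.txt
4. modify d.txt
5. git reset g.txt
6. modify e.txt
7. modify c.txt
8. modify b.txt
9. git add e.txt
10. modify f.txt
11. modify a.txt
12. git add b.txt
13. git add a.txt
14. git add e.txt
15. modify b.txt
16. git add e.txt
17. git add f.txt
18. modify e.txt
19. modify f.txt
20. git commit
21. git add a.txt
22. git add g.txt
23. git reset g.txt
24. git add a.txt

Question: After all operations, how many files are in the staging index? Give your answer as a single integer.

After op 1 (modify g.txt): modified={g.txt} staged={none}
After op 2 (git add g.txt): modified={none} staged={g.txt}
After op 3 (modify f.txt): modified={f.txt} staged={g.txt}
After op 4 (modify d.txt): modified={d.txt, f.txt} staged={g.txt}
After op 5 (git reset g.txt): modified={d.txt, f.txt, g.txt} staged={none}
After op 6 (modify e.txt): modified={d.txt, e.txt, f.txt, g.txt} staged={none}
After op 7 (modify c.txt): modified={c.txt, d.txt, e.txt, f.txt, g.txt} staged={none}
After op 8 (modify b.txt): modified={b.txt, c.txt, d.txt, e.txt, f.txt, g.txt} staged={none}
After op 9 (git add e.txt): modified={b.txt, c.txt, d.txt, f.txt, g.txt} staged={e.txt}
After op 10 (modify f.txt): modified={b.txt, c.txt, d.txt, f.txt, g.txt} staged={e.txt}
After op 11 (modify a.txt): modified={a.txt, b.txt, c.txt, d.txt, f.txt, g.txt} staged={e.txt}
After op 12 (git add b.txt): modified={a.txt, c.txt, d.txt, f.txt, g.txt} staged={b.txt, e.txt}
After op 13 (git add a.txt): modified={c.txt, d.txt, f.txt, g.txt} staged={a.txt, b.txt, e.txt}
After op 14 (git add e.txt): modified={c.txt, d.txt, f.txt, g.txt} staged={a.txt, b.txt, e.txt}
After op 15 (modify b.txt): modified={b.txt, c.txt, d.txt, f.txt, g.txt} staged={a.txt, b.txt, e.txt}
After op 16 (git add e.txt): modified={b.txt, c.txt, d.txt, f.txt, g.txt} staged={a.txt, b.txt, e.txt}
After op 17 (git add f.txt): modified={b.txt, c.txt, d.txt, g.txt} staged={a.txt, b.txt, e.txt, f.txt}
After op 18 (modify e.txt): modified={b.txt, c.txt, d.txt, e.txt, g.txt} staged={a.txt, b.txt, e.txt, f.txt}
After op 19 (modify f.txt): modified={b.txt, c.txt, d.txt, e.txt, f.txt, g.txt} staged={a.txt, b.txt, e.txt, f.txt}
After op 20 (git commit): modified={b.txt, c.txt, d.txt, e.txt, f.txt, g.txt} staged={none}
After op 21 (git add a.txt): modified={b.txt, c.txt, d.txt, e.txt, f.txt, g.txt} staged={none}
After op 22 (git add g.txt): modified={b.txt, c.txt, d.txt, e.txt, f.txt} staged={g.txt}
After op 23 (git reset g.txt): modified={b.txt, c.txt, d.txt, e.txt, f.txt, g.txt} staged={none}
After op 24 (git add a.txt): modified={b.txt, c.txt, d.txt, e.txt, f.txt, g.txt} staged={none}
Final staged set: {none} -> count=0

Answer: 0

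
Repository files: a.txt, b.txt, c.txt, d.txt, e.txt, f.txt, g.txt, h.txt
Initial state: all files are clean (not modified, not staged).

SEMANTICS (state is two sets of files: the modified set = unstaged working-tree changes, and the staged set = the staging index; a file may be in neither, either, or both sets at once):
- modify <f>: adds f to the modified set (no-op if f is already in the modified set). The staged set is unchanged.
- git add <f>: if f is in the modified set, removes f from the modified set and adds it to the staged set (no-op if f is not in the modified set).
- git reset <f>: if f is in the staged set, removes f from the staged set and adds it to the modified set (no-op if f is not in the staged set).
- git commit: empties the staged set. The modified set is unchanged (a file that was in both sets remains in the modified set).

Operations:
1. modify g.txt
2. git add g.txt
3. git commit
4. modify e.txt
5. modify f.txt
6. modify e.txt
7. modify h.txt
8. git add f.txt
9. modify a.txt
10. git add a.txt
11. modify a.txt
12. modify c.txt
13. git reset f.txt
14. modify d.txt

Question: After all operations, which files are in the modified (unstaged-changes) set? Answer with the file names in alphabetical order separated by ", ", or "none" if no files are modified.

After op 1 (modify g.txt): modified={g.txt} staged={none}
After op 2 (git add g.txt): modified={none} staged={g.txt}
After op 3 (git commit): modified={none} staged={none}
After op 4 (modify e.txt): modified={e.txt} staged={none}
After op 5 (modify f.txt): modified={e.txt, f.txt} staged={none}
After op 6 (modify e.txt): modified={e.txt, f.txt} staged={none}
After op 7 (modify h.txt): modified={e.txt, f.txt, h.txt} staged={none}
After op 8 (git add f.txt): modified={e.txt, h.txt} staged={f.txt}
After op 9 (modify a.txt): modified={a.txt, e.txt, h.txt} staged={f.txt}
After op 10 (git add a.txt): modified={e.txt, h.txt} staged={a.txt, f.txt}
After op 11 (modify a.txt): modified={a.txt, e.txt, h.txt} staged={a.txt, f.txt}
After op 12 (modify c.txt): modified={a.txt, c.txt, e.txt, h.txt} staged={a.txt, f.txt}
After op 13 (git reset f.txt): modified={a.txt, c.txt, e.txt, f.txt, h.txt} staged={a.txt}
After op 14 (modify d.txt): modified={a.txt, c.txt, d.txt, e.txt, f.txt, h.txt} staged={a.txt}

Answer: a.txt, c.txt, d.txt, e.txt, f.txt, h.txt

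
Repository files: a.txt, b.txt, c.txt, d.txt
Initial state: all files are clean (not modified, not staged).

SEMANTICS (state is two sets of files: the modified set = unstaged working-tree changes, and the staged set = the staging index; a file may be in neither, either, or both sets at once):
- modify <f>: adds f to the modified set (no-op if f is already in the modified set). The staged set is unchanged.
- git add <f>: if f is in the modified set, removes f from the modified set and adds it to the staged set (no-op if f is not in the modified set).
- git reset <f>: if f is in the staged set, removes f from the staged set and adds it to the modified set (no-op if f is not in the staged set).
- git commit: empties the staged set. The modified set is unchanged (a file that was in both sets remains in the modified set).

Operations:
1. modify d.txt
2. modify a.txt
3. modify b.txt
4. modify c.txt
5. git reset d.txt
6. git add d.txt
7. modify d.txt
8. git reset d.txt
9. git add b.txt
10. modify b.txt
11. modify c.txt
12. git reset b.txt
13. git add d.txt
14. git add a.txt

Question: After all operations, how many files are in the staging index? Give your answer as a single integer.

After op 1 (modify d.txt): modified={d.txt} staged={none}
After op 2 (modify a.txt): modified={a.txt, d.txt} staged={none}
After op 3 (modify b.txt): modified={a.txt, b.txt, d.txt} staged={none}
After op 4 (modify c.txt): modified={a.txt, b.txt, c.txt, d.txt} staged={none}
After op 5 (git reset d.txt): modified={a.txt, b.txt, c.txt, d.txt} staged={none}
After op 6 (git add d.txt): modified={a.txt, b.txt, c.txt} staged={d.txt}
After op 7 (modify d.txt): modified={a.txt, b.txt, c.txt, d.txt} staged={d.txt}
After op 8 (git reset d.txt): modified={a.txt, b.txt, c.txt, d.txt} staged={none}
After op 9 (git add b.txt): modified={a.txt, c.txt, d.txt} staged={b.txt}
After op 10 (modify b.txt): modified={a.txt, b.txt, c.txt, d.txt} staged={b.txt}
After op 11 (modify c.txt): modified={a.txt, b.txt, c.txt, d.txt} staged={b.txt}
After op 12 (git reset b.txt): modified={a.txt, b.txt, c.txt, d.txt} staged={none}
After op 13 (git add d.txt): modified={a.txt, b.txt, c.txt} staged={d.txt}
After op 14 (git add a.txt): modified={b.txt, c.txt} staged={a.txt, d.txt}
Final staged set: {a.txt, d.txt} -> count=2

Answer: 2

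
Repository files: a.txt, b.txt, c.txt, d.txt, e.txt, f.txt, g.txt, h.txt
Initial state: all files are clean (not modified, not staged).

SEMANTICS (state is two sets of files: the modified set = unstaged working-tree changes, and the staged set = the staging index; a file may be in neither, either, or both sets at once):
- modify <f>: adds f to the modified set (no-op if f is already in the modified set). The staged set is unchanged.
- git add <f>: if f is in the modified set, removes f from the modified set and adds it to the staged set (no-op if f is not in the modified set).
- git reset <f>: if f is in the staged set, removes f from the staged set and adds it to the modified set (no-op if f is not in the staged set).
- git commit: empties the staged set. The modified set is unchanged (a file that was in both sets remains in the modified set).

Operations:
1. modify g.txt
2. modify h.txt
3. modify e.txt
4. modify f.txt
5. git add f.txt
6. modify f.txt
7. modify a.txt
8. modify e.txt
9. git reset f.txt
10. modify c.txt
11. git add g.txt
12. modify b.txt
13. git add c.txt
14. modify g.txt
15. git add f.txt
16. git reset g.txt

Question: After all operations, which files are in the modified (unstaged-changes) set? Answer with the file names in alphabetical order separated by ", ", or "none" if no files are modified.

After op 1 (modify g.txt): modified={g.txt} staged={none}
After op 2 (modify h.txt): modified={g.txt, h.txt} staged={none}
After op 3 (modify e.txt): modified={e.txt, g.txt, h.txt} staged={none}
After op 4 (modify f.txt): modified={e.txt, f.txt, g.txt, h.txt} staged={none}
After op 5 (git add f.txt): modified={e.txt, g.txt, h.txt} staged={f.txt}
After op 6 (modify f.txt): modified={e.txt, f.txt, g.txt, h.txt} staged={f.txt}
After op 7 (modify a.txt): modified={a.txt, e.txt, f.txt, g.txt, h.txt} staged={f.txt}
After op 8 (modify e.txt): modified={a.txt, e.txt, f.txt, g.txt, h.txt} staged={f.txt}
After op 9 (git reset f.txt): modified={a.txt, e.txt, f.txt, g.txt, h.txt} staged={none}
After op 10 (modify c.txt): modified={a.txt, c.txt, e.txt, f.txt, g.txt, h.txt} staged={none}
After op 11 (git add g.txt): modified={a.txt, c.txt, e.txt, f.txt, h.txt} staged={g.txt}
After op 12 (modify b.txt): modified={a.txt, b.txt, c.txt, e.txt, f.txt, h.txt} staged={g.txt}
After op 13 (git add c.txt): modified={a.txt, b.txt, e.txt, f.txt, h.txt} staged={c.txt, g.txt}
After op 14 (modify g.txt): modified={a.txt, b.txt, e.txt, f.txt, g.txt, h.txt} staged={c.txt, g.txt}
After op 15 (git add f.txt): modified={a.txt, b.txt, e.txt, g.txt, h.txt} staged={c.txt, f.txt, g.txt}
After op 16 (git reset g.txt): modified={a.txt, b.txt, e.txt, g.txt, h.txt} staged={c.txt, f.txt}

Answer: a.txt, b.txt, e.txt, g.txt, h.txt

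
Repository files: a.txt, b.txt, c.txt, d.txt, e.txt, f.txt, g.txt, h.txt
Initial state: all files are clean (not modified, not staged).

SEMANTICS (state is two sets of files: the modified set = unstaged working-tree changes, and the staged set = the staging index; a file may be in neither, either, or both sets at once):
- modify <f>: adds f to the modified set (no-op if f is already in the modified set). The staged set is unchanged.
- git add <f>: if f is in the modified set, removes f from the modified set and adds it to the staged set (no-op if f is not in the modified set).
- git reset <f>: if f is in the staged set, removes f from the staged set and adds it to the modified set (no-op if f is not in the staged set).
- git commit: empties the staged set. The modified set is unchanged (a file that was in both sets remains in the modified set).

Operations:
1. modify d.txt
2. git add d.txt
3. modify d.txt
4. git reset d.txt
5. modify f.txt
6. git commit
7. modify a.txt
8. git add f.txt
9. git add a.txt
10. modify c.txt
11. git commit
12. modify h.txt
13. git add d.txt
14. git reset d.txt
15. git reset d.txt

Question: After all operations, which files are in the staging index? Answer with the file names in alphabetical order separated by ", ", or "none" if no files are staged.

Answer: none

Derivation:
After op 1 (modify d.txt): modified={d.txt} staged={none}
After op 2 (git add d.txt): modified={none} staged={d.txt}
After op 3 (modify d.txt): modified={d.txt} staged={d.txt}
After op 4 (git reset d.txt): modified={d.txt} staged={none}
After op 5 (modify f.txt): modified={d.txt, f.txt} staged={none}
After op 6 (git commit): modified={d.txt, f.txt} staged={none}
After op 7 (modify a.txt): modified={a.txt, d.txt, f.txt} staged={none}
After op 8 (git add f.txt): modified={a.txt, d.txt} staged={f.txt}
After op 9 (git add a.txt): modified={d.txt} staged={a.txt, f.txt}
After op 10 (modify c.txt): modified={c.txt, d.txt} staged={a.txt, f.txt}
After op 11 (git commit): modified={c.txt, d.txt} staged={none}
After op 12 (modify h.txt): modified={c.txt, d.txt, h.txt} staged={none}
After op 13 (git add d.txt): modified={c.txt, h.txt} staged={d.txt}
After op 14 (git reset d.txt): modified={c.txt, d.txt, h.txt} staged={none}
After op 15 (git reset d.txt): modified={c.txt, d.txt, h.txt} staged={none}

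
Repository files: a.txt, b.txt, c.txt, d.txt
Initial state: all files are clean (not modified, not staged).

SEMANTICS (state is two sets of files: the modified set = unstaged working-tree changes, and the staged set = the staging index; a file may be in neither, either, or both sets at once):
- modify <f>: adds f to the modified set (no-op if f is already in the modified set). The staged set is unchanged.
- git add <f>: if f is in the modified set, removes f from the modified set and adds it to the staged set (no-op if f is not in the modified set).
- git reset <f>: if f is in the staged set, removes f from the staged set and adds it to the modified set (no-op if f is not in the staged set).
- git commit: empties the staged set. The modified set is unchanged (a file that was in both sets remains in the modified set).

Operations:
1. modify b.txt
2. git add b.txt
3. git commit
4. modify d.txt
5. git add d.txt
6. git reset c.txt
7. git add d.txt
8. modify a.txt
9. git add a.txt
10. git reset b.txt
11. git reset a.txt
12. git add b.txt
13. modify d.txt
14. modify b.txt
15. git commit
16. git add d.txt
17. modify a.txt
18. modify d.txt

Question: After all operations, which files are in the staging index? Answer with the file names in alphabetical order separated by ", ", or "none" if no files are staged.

After op 1 (modify b.txt): modified={b.txt} staged={none}
After op 2 (git add b.txt): modified={none} staged={b.txt}
After op 3 (git commit): modified={none} staged={none}
After op 4 (modify d.txt): modified={d.txt} staged={none}
After op 5 (git add d.txt): modified={none} staged={d.txt}
After op 6 (git reset c.txt): modified={none} staged={d.txt}
After op 7 (git add d.txt): modified={none} staged={d.txt}
After op 8 (modify a.txt): modified={a.txt} staged={d.txt}
After op 9 (git add a.txt): modified={none} staged={a.txt, d.txt}
After op 10 (git reset b.txt): modified={none} staged={a.txt, d.txt}
After op 11 (git reset a.txt): modified={a.txt} staged={d.txt}
After op 12 (git add b.txt): modified={a.txt} staged={d.txt}
After op 13 (modify d.txt): modified={a.txt, d.txt} staged={d.txt}
After op 14 (modify b.txt): modified={a.txt, b.txt, d.txt} staged={d.txt}
After op 15 (git commit): modified={a.txt, b.txt, d.txt} staged={none}
After op 16 (git add d.txt): modified={a.txt, b.txt} staged={d.txt}
After op 17 (modify a.txt): modified={a.txt, b.txt} staged={d.txt}
After op 18 (modify d.txt): modified={a.txt, b.txt, d.txt} staged={d.txt}

Answer: d.txt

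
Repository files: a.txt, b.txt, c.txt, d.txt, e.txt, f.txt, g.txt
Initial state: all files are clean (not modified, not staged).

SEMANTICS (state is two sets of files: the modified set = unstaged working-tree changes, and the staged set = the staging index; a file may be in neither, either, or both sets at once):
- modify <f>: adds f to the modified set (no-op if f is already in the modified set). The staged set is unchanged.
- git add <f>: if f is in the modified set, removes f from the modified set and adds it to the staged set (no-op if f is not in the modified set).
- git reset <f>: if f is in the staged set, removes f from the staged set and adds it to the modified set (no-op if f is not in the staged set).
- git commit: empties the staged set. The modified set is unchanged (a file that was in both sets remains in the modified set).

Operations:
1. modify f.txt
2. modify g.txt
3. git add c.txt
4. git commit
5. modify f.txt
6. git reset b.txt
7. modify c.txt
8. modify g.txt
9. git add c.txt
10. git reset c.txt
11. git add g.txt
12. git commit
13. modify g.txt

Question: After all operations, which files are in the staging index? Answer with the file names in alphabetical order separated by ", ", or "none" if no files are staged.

After op 1 (modify f.txt): modified={f.txt} staged={none}
After op 2 (modify g.txt): modified={f.txt, g.txt} staged={none}
After op 3 (git add c.txt): modified={f.txt, g.txt} staged={none}
After op 4 (git commit): modified={f.txt, g.txt} staged={none}
After op 5 (modify f.txt): modified={f.txt, g.txt} staged={none}
After op 6 (git reset b.txt): modified={f.txt, g.txt} staged={none}
After op 7 (modify c.txt): modified={c.txt, f.txt, g.txt} staged={none}
After op 8 (modify g.txt): modified={c.txt, f.txt, g.txt} staged={none}
After op 9 (git add c.txt): modified={f.txt, g.txt} staged={c.txt}
After op 10 (git reset c.txt): modified={c.txt, f.txt, g.txt} staged={none}
After op 11 (git add g.txt): modified={c.txt, f.txt} staged={g.txt}
After op 12 (git commit): modified={c.txt, f.txt} staged={none}
After op 13 (modify g.txt): modified={c.txt, f.txt, g.txt} staged={none}

Answer: none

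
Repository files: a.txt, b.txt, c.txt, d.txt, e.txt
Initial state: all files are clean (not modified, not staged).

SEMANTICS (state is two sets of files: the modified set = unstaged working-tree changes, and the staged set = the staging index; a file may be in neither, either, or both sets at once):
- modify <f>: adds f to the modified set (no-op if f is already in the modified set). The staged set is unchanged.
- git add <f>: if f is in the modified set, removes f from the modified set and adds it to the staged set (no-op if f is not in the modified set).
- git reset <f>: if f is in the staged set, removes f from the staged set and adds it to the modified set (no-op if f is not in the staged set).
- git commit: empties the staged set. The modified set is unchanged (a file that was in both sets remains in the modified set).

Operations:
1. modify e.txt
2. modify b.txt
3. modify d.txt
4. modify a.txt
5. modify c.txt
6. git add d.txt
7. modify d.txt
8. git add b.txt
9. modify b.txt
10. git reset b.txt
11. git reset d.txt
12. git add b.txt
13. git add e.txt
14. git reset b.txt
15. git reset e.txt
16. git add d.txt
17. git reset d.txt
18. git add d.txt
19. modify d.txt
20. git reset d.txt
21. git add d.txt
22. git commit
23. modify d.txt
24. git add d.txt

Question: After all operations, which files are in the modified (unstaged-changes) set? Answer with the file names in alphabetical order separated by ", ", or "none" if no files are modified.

Answer: a.txt, b.txt, c.txt, e.txt

Derivation:
After op 1 (modify e.txt): modified={e.txt} staged={none}
After op 2 (modify b.txt): modified={b.txt, e.txt} staged={none}
After op 3 (modify d.txt): modified={b.txt, d.txt, e.txt} staged={none}
After op 4 (modify a.txt): modified={a.txt, b.txt, d.txt, e.txt} staged={none}
After op 5 (modify c.txt): modified={a.txt, b.txt, c.txt, d.txt, e.txt} staged={none}
After op 6 (git add d.txt): modified={a.txt, b.txt, c.txt, e.txt} staged={d.txt}
After op 7 (modify d.txt): modified={a.txt, b.txt, c.txt, d.txt, e.txt} staged={d.txt}
After op 8 (git add b.txt): modified={a.txt, c.txt, d.txt, e.txt} staged={b.txt, d.txt}
After op 9 (modify b.txt): modified={a.txt, b.txt, c.txt, d.txt, e.txt} staged={b.txt, d.txt}
After op 10 (git reset b.txt): modified={a.txt, b.txt, c.txt, d.txt, e.txt} staged={d.txt}
After op 11 (git reset d.txt): modified={a.txt, b.txt, c.txt, d.txt, e.txt} staged={none}
After op 12 (git add b.txt): modified={a.txt, c.txt, d.txt, e.txt} staged={b.txt}
After op 13 (git add e.txt): modified={a.txt, c.txt, d.txt} staged={b.txt, e.txt}
After op 14 (git reset b.txt): modified={a.txt, b.txt, c.txt, d.txt} staged={e.txt}
After op 15 (git reset e.txt): modified={a.txt, b.txt, c.txt, d.txt, e.txt} staged={none}
After op 16 (git add d.txt): modified={a.txt, b.txt, c.txt, e.txt} staged={d.txt}
After op 17 (git reset d.txt): modified={a.txt, b.txt, c.txt, d.txt, e.txt} staged={none}
After op 18 (git add d.txt): modified={a.txt, b.txt, c.txt, e.txt} staged={d.txt}
After op 19 (modify d.txt): modified={a.txt, b.txt, c.txt, d.txt, e.txt} staged={d.txt}
After op 20 (git reset d.txt): modified={a.txt, b.txt, c.txt, d.txt, e.txt} staged={none}
After op 21 (git add d.txt): modified={a.txt, b.txt, c.txt, e.txt} staged={d.txt}
After op 22 (git commit): modified={a.txt, b.txt, c.txt, e.txt} staged={none}
After op 23 (modify d.txt): modified={a.txt, b.txt, c.txt, d.txt, e.txt} staged={none}
After op 24 (git add d.txt): modified={a.txt, b.txt, c.txt, e.txt} staged={d.txt}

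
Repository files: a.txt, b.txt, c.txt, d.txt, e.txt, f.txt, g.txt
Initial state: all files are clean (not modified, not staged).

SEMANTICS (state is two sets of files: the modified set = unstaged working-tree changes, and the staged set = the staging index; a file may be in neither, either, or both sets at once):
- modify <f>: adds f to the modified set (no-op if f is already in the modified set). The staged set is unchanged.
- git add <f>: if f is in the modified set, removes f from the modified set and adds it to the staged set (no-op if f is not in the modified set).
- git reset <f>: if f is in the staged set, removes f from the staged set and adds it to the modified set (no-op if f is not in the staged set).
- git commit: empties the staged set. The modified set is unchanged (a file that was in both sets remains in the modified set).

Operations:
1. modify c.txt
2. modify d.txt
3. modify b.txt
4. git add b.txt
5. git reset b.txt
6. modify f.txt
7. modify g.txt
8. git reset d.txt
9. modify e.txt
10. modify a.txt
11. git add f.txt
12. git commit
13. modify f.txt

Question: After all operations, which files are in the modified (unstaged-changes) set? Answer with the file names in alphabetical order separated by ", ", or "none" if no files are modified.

Answer: a.txt, b.txt, c.txt, d.txt, e.txt, f.txt, g.txt

Derivation:
After op 1 (modify c.txt): modified={c.txt} staged={none}
After op 2 (modify d.txt): modified={c.txt, d.txt} staged={none}
After op 3 (modify b.txt): modified={b.txt, c.txt, d.txt} staged={none}
After op 4 (git add b.txt): modified={c.txt, d.txt} staged={b.txt}
After op 5 (git reset b.txt): modified={b.txt, c.txt, d.txt} staged={none}
After op 6 (modify f.txt): modified={b.txt, c.txt, d.txt, f.txt} staged={none}
After op 7 (modify g.txt): modified={b.txt, c.txt, d.txt, f.txt, g.txt} staged={none}
After op 8 (git reset d.txt): modified={b.txt, c.txt, d.txt, f.txt, g.txt} staged={none}
After op 9 (modify e.txt): modified={b.txt, c.txt, d.txt, e.txt, f.txt, g.txt} staged={none}
After op 10 (modify a.txt): modified={a.txt, b.txt, c.txt, d.txt, e.txt, f.txt, g.txt} staged={none}
After op 11 (git add f.txt): modified={a.txt, b.txt, c.txt, d.txt, e.txt, g.txt} staged={f.txt}
After op 12 (git commit): modified={a.txt, b.txt, c.txt, d.txt, e.txt, g.txt} staged={none}
After op 13 (modify f.txt): modified={a.txt, b.txt, c.txt, d.txt, e.txt, f.txt, g.txt} staged={none}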